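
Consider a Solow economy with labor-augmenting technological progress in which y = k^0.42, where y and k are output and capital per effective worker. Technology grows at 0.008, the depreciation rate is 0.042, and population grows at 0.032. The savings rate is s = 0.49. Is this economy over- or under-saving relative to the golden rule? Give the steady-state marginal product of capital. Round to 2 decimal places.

n + g + δ = 0.032 + 0.008 + 0.042 = 0.082.
Steady-state k*: s·k^0.42 = 0.082·k gives k* = (0.49/0.082)^(1/0.58) ≈ 21.8067.
MPK = 0.42·21.8067^(-0.58) ≈ 0.0703.
MPK < n+g+δ = 0.082, so the economy is dynamically inefficient (over-saving).

over-saving; MPK ≈ 0.07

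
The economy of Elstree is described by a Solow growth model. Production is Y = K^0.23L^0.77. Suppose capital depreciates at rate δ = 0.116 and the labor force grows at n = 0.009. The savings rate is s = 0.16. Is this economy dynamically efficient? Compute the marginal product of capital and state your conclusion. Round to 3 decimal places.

dynamically efficient; MPK ≈ 0.180

The effective depreciation rate is n + δ = 0.009 + 0.116 = 0.125.
Steady-state k*: s·k^0.23 = 0.125·k gives k* = (0.16/0.125)^(1/0.77) ≈ 1.3780.
MPK = 0.23·1.3780^(-0.77) ≈ 0.1797.
MPK > n+δ = 0.125, so the economy is dynamically efficient (under-saving).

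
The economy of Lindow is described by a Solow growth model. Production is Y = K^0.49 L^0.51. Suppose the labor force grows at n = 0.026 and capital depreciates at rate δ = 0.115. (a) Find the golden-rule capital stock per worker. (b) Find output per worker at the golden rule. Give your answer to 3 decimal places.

(a) k_gold ≈ 11.501; (b) y_gold ≈ 3.309

The effective depreciation rate is n + δ = 0.026 + 0.115 = 0.141.
At the golden rule the marginal product of capital equals n+δ: 0.49·k^(0.49−1) = 0.141. Solving, k_gold = (0.49/0.141)^(1/0.51) ≈ 11.5011.
y_gold = 11.5011^0.49 ≈ 3.3095.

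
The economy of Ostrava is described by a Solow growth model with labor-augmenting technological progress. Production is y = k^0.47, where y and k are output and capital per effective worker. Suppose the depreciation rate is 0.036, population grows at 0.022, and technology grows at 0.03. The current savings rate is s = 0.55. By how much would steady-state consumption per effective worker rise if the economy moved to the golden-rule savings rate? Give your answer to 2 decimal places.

n + g + δ = 0.022 + 0.03 + 0.036 = 0.088.
Current steady state (s = 0.55): k* = (0.55/0.088)^(1/0.53) ≈ 31.7439, y* = 31.7439^0.47 ≈ 5.0790, c* = (1−0.55)·5.0790 ≈ 2.2856.
Golden rule sets MPK = n+g+δ: 0.47·k^(0.47−1) = 0.088, so k_gold = (0.47/0.088)^(1/0.53) ≈ 23.5971.
y_gold = 23.5971^0.47 ≈ 4.4182, c_gold = y_gold − 0.088·k_gold ≈ 2.3416.
Gain: Δc = 2.3416 − 2.2856 ≈ 0.0561.

Δc ≈ 0.06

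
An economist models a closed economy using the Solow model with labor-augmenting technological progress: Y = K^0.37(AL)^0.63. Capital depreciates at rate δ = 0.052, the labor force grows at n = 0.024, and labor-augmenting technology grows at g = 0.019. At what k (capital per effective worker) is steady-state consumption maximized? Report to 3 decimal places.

k_gold ≈ 8.655

n + g + δ = 0.024 + 0.019 + 0.052 = 0.095.
Maximizing c = f(k) − (n+g+δ)·k gives f'(k) = n+g+δ, i.e. 0.37·k^(0.37−1) = 0.095, so k_gold = (0.37/0.095)^(1/0.63) ≈ 8.6550.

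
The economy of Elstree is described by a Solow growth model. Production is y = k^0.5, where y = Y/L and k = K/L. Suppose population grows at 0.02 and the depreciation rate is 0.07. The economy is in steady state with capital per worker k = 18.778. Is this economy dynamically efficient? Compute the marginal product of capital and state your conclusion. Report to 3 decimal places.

n + δ = 0.02 + 0.07 = 0.09.
MPK = 0.5·k^(0.5−1) = 0.5·18.778^(-0.5) ≈ 0.1154.
MPK > 0.09, so the economy is dynamically efficient (under-saving).

dynamically efficient; MPK ≈ 0.115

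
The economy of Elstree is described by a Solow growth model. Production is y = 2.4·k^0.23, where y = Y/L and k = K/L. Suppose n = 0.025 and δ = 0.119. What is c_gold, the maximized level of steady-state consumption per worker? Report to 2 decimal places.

Break-even investment rate: n + δ = 0.025 + 0.119 = 0.144.
Golden rule sets MPK = n+δ: 0.23·2.4·k^(0.23−1) = 0.144, so k_gold = (0.23·2.4/0.144)^(1/0.77) ≈ 5.7265.
y_gold = 2.4·5.7265^0.23 ≈ 3.5853.
c_gold = y_gold − (n+δ)·k_gold = 3.5853 − 0.144·5.7265 ≈ 2.7607.

c_gold ≈ 2.76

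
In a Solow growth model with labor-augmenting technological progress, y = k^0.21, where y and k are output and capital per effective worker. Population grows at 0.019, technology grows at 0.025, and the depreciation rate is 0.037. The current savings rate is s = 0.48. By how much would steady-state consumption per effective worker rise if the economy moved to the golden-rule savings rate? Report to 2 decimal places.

Δc ≈ 0.18

n + g + δ = 0.019 + 0.025 + 0.037 = 0.081.
Current steady state (s = 0.48): k* = (0.48/0.081)^(1/0.79) ≈ 9.5098, y* = 9.5098^0.21 ≈ 1.6048, c* = (1−0.48)·1.6048 ≈ 0.8345.
Golden rule sets MPK = n+g+δ: 0.21·k^(0.21−1) = 0.081, so k_gold = (0.21/0.081)^(1/0.79) ≈ 3.3398.
y_gold = 3.3398^0.21 ≈ 1.2882, c_gold = y_gold − 0.081·k_gold ≈ 1.0177.
Gain: Δc = 1.0177 − 0.8345 ≈ 0.1832.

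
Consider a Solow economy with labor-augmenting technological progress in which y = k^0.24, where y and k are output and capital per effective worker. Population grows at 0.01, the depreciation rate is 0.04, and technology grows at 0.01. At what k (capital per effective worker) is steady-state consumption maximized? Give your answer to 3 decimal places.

Capital per effective worker breaks even when investment replaces (n + g + δ)·k; here n + g + δ = 0.06.
At the golden rule the marginal product of capital equals n+g+δ: 0.24·k^(0.24−1) = 0.06. Solving, k_gold = (0.24/0.06)^(1/0.76) ≈ 6.1970.

k_gold ≈ 6.197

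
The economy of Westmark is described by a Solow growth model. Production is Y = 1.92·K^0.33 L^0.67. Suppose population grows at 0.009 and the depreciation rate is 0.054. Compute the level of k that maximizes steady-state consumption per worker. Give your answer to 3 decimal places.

k_gold ≈ 31.350

Capital per worker breaks even when investment replaces (n + δ)·k; here n + δ = 0.063.
Setting f'(k) = n+δ gives 0.33·1.92·k^(0.33−1) = 0.063, hence k_gold = (0.33·1.92/0.063)^(1/0.67) ≈ 31.3495.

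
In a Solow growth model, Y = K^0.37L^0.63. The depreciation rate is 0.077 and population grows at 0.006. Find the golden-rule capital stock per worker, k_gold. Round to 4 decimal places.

Break-even investment rate: n + δ = 0.006 + 0.077 = 0.083.
At the golden rule the marginal product of capital equals n+δ: 0.37·k^(0.37−1) = 0.083. Solving, k_gold = (0.37/0.083)^(1/0.63) ≈ 10.7240.

k_gold ≈ 10.7240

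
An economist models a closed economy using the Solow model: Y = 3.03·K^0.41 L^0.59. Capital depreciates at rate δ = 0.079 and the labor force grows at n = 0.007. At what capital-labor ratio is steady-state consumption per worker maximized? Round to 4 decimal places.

Break-even investment rate: n + δ = 0.007 + 0.079 = 0.086.
Maximizing c = f(k) − (n+δ)·k gives f'(k) = n+δ, i.e. 0.41·3.03·k^(0.41−1) = 0.086, so k_gold = (0.41·3.03/0.086)^(1/0.59) ≈ 92.3934.

k_gold ≈ 92.3934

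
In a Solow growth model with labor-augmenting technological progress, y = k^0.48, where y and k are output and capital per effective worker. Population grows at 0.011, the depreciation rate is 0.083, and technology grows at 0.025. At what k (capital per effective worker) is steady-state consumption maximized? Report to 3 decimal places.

n + g + δ = 0.011 + 0.025 + 0.083 = 0.119.
Maximizing c = f(k) − (n+g+δ)·k gives f'(k) = n+g+δ, i.e. 0.48·k^(0.48−1) = 0.119, so k_gold = (0.48/0.119)^(1/0.52) ≈ 14.6149.

k_gold ≈ 14.615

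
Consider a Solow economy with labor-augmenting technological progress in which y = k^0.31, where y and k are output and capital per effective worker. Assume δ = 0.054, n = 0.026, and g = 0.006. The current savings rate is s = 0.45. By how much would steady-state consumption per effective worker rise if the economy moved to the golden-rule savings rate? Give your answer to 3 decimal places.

Break-even investment rate: n + g + δ = 0.026 + 0.006 + 0.054 = 0.086.
Current steady state (s = 0.45): k* = (0.45/0.086)^(1/0.69) ≈ 11.0056, y* = 11.0056^0.31 ≈ 2.1033, c* = (1−0.45)·2.1033 ≈ 1.1568.
Maximizing c = f(k) − (n+g+δ)·k gives f'(k) = n+g+δ, i.e. 0.31·k^(0.31−1) = 0.086, so k_gold = (0.31/0.086)^(1/0.69) ≈ 6.4128.
y_gold = 6.4128^0.31 ≈ 1.7790, c_gold = y_gold − 0.086·k_gold ≈ 1.2275.
Gain: Δc = 1.2275 − 1.1568 ≈ 0.0707.

Δc ≈ 0.071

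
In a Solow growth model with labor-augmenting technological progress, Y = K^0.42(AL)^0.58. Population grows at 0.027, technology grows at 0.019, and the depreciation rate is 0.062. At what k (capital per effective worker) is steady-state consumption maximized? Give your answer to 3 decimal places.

The effective depreciation rate is n + g + δ = 0.027 + 0.019 + 0.062 = 0.108.
Maximizing c = f(k) − (n+g+δ)·k gives f'(k) = n+g+δ, i.e. 0.42·k^(0.42−1) = 0.108, so k_gold = (0.42/0.108)^(1/0.58) ≈ 10.3978.

k_gold ≈ 10.398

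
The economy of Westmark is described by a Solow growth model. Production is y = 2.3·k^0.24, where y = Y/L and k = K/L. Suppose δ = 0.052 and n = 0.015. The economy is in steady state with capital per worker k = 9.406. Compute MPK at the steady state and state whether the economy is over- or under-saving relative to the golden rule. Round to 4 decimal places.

Break-even investment rate: n + δ = 0.015 + 0.052 = 0.067.
MPK = 0.24·2.3·k^(0.24−1) = 0.24·2.3·9.406^(-0.76) ≈ 0.1005.
MPK > 0.067, so the economy is dynamically efficient (under-saving).

under-saving; MPK ≈ 0.1005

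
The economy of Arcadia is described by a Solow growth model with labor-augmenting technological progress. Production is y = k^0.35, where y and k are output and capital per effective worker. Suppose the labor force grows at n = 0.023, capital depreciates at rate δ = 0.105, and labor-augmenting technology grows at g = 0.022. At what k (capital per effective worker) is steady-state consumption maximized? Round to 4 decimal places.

k_gold ≈ 3.6823

Break-even investment rate: n + g + δ = 0.023 + 0.022 + 0.105 = 0.15.
Golden rule sets MPK = n+g+δ: 0.35·k^(0.35−1) = 0.15, so k_gold = (0.35/0.15)^(1/0.65) ≈ 3.6823.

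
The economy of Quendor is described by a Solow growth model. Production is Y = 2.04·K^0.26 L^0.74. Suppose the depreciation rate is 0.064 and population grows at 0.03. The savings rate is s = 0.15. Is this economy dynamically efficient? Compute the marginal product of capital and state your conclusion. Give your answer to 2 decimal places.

The effective depreciation rate is n + δ = 0.03 + 0.064 = 0.094.
Steady-state k*: s·A·k^0.26 = 0.094·k gives k* = (0.15·2.04/0.094)^(1/0.74) ≈ 4.9283.
MPK = 0.26·2.04·4.9283^(-0.74) ≈ 0.1629.
MPK > n+δ = 0.094, so the economy is dynamically efficient (under-saving).

dynamically efficient; MPK ≈ 0.16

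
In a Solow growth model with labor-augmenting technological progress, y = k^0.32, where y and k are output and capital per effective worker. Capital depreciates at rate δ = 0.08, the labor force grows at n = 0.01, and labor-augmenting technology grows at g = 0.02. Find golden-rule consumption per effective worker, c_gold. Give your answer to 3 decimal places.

c_gold ≈ 1.124

Capital per effective worker breaks even when investment replaces (n + g + δ)·k; here n + g + δ = 0.11.
Setting f'(k) = n+g+δ gives 0.32·k^(0.32−1) = 0.11, hence k_gold = (0.32/0.11)^(1/0.68) ≈ 4.8083.
y_gold = 4.8083^0.32 ≈ 1.6529.
c_gold = y_gold − (n+g+δ)·k_gold = 1.6529 − 0.11·4.8083 ≈ 1.1240.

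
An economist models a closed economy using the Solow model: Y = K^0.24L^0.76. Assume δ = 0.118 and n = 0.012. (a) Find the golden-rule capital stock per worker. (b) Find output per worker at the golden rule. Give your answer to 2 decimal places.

Capital per worker breaks even when investment replaces (n + δ)·k; here n + δ = 0.13.
Setting f'(k) = n+δ gives 0.24·k^(0.24−1) = 0.13, hence k_gold = (0.24/0.13)^(1/0.76) ≈ 2.2405.
y_gold = 2.2405^0.24 ≈ 1.2136.

(a) k_gold ≈ 2.24; (b) y_gold ≈ 1.21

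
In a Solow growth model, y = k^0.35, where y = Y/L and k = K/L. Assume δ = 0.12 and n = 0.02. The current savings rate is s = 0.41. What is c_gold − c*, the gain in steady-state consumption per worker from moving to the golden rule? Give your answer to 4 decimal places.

Δc ≈ 0.0123

Capital per worker breaks even when investment replaces (n + δ)·k; here n + δ = 0.14.
Current steady state (s = 0.41): k* = (0.41/0.14)^(1/0.65) ≈ 5.2231, y* = 5.2231^0.35 ≈ 1.7835, c* = (1−0.41)·1.7835 ≈ 1.0523.
At the golden rule the marginal product of capital equals n+δ: 0.35·k^(0.35−1) = 0.14. Solving, k_gold = (0.35/0.14)^(1/0.65) ≈ 4.0946.
y_gold = 4.0946^0.35 ≈ 1.6379, c_gold = y_gold − 0.14·k_gold ≈ 1.0646.
Gain: Δc = 1.0646 − 1.0523 ≈ 0.0123.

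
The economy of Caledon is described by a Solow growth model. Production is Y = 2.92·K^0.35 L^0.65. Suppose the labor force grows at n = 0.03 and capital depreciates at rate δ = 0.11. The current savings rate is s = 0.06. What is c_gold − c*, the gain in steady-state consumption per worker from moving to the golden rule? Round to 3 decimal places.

Δc ≈ 2.438

Capital per worker breaks even when investment replaces (n + δ)·k; here n + δ = 0.14.
Current steady state (s = 0.06): k* = (0.06·2.92/0.14)^(1/0.65) ≈ 1.4121, y* = 2.92·1.4121^0.35 ≈ 3.2948, c* = (1−0.06)·3.2948 ≈ 3.0971.
Golden rule sets MPK = n+δ: 0.35·2.92·k^(0.35−1) = 0.14, so k_gold = (0.35·2.92/0.14)^(1/0.65) ≈ 21.2907.
y_gold = 2.92·21.2907^0.35 ≈ 8.5163, c_gold = y_gold − 0.14·k_gold ≈ 5.5356.
Gain: Δc = 5.5356 − 3.0971 ≈ 2.4384.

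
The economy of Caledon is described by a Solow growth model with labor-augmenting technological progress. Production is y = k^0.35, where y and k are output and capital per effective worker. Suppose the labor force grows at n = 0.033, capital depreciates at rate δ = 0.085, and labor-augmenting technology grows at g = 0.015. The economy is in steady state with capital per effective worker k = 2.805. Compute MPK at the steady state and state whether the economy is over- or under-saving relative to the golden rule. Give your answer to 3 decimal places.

n + g + δ = 0.033 + 0.015 + 0.085 = 0.133.
MPK = 0.35·k^(0.35−1) = 0.35·2.805^(-0.65) ≈ 0.1790.
MPK > 0.133, so the economy is dynamically efficient (under-saving).

under-saving; MPK ≈ 0.179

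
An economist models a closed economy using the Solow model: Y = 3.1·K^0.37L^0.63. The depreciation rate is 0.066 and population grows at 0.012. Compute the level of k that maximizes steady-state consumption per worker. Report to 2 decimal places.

k_gold ≈ 71.31

n + δ = 0.012 + 0.066 = 0.078.
Maximizing c = f(k) − (n+δ)·k gives f'(k) = n+δ, i.e. 0.37·3.1·k^(0.37−1) = 0.078, so k_gold = (0.37·3.1/0.078)^(1/0.63) ≈ 71.3058.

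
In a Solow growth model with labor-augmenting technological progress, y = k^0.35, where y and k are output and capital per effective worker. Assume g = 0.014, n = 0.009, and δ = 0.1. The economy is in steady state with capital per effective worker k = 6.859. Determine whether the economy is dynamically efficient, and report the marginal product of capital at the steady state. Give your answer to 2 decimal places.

dynamically inefficient; MPK ≈ 0.10

The effective depreciation rate is n + g + δ = 0.009 + 0.014 + 0.1 = 0.123.
MPK = 0.35·k^(0.35−1) = 0.35·6.859^(-0.65) ≈ 0.1001.
MPK < 0.123, so the economy is dynamically inefficient (over-saving).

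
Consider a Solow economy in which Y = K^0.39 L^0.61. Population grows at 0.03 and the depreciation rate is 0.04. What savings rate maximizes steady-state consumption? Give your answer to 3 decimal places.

s_gold = 0.390

The effective depreciation rate is n + δ = 0.03 + 0.04 = 0.07.
At the golden rule MPK = n+δ, and in any Cobb-Douglas steady state s = (n+δ)·k/y = MPK·k/y = capital's share 0.39.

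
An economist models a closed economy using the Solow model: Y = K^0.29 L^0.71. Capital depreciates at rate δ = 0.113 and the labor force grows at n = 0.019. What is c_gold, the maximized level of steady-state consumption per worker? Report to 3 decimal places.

c_gold ≈ 0.979

Break-even investment rate: n + δ = 0.019 + 0.113 = 0.132.
Maximizing c = f(k) − (n+δ)·k gives f'(k) = n+δ, i.e. 0.29·k^(0.29−1) = 0.132, so k_gold = (0.29/0.132)^(1/0.71) ≈ 3.0300.
y_gold = 3.0300^0.29 ≈ 1.3792.
c_gold = y_gold − (n+δ)·k_gold = 1.3792 − 0.132·3.0300 ≈ 0.9792.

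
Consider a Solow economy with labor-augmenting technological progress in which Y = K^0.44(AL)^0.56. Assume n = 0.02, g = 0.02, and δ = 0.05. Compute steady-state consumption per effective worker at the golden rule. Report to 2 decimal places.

c_gold ≈ 1.95

n + g + δ = 0.02 + 0.02 + 0.05 = 0.09.
Setting f'(k) = n+g+δ gives 0.44·k^(0.44−1) = 0.09, hence k_gold = (0.44/0.09)^(1/0.56) ≈ 17.0111.
y_gold = 17.0111^0.44 ≈ 3.4795.
c_gold = y_gold − (n+g+δ)·k_gold = 3.4795 − 0.09·17.0111 ≈ 1.9485.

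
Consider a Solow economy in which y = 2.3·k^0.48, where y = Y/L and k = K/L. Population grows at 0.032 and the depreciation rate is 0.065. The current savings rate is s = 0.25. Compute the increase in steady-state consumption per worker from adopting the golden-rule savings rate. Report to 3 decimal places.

Δc ≈ 2.372

Break-even investment rate: n + δ = 0.032 + 0.065 = 0.097.
Current steady state (s = 0.25): k* = (0.25·2.3/0.097)^(1/0.52) ≈ 30.6435, y* = 2.3·30.6435^0.48 ≈ 11.8897, c* = (1−0.25)·11.8897 ≈ 8.9173.
Maximizing c = f(k) − (n+δ)·k gives f'(k) = n+δ, i.e. 0.48·2.3·k^(0.48−1) = 0.097, so k_gold = (0.48·2.3/0.097)^(1/0.52) ≈ 107.4357.
y_gold = 2.3·107.4357^0.48 ≈ 21.7110, c_gold = y_gold − 0.097·k_gold ≈ 11.2897.
Gain: Δc = 11.2897 − 8.9173 ≈ 2.3724.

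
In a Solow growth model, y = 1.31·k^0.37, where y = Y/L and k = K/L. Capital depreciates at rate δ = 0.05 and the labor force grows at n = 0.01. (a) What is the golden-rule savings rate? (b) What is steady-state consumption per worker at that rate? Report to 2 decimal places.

(a) s_gold = 0.37; (b) c_gold ≈ 2.82

n + δ = 0.01 + 0.05 = 0.06.
For Cobb-Douglas, s_gold equals capital's share: s_gold = 0.37.
Maximizing c = f(k) − (n+δ)·k gives f'(k) = n+δ, i.e. 0.37·1.31·k^(0.37−1) = 0.06, so k_gold = (0.37·1.31/0.06)^(1/0.63) ≈ 27.5545.
y_gold = 1.31·27.5545^0.37 ≈ 4.4683; c_gold = (1−0.37)·y_gold ≈ 2.8150.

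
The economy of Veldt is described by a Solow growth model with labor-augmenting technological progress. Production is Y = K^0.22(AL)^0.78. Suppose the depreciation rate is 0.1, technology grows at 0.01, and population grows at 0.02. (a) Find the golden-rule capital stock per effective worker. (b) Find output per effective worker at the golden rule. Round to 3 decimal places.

(a) k_gold ≈ 1.963; (b) y_gold ≈ 1.160

The effective depreciation rate is n + g + δ = 0.02 + 0.01 + 0.1 = 0.13.
Golden rule sets MPK = n+g+δ: 0.22·k^(0.22−1) = 0.13, so k_gold = (0.22/0.13)^(1/0.78) ≈ 1.9630.
y_gold = 1.9630^0.22 ≈ 1.1600.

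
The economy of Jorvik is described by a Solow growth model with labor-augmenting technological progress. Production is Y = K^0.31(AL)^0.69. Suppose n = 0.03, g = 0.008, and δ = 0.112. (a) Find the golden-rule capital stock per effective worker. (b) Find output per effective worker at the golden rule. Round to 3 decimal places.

The effective depreciation rate is n + g + δ = 0.03 + 0.008 + 0.112 = 0.15.
Maximizing c = f(k) − (n+g+δ)·k gives f'(k) = n+g+δ, i.e. 0.31·k^(0.31−1) = 0.15, so k_gold = (0.31/0.15)^(1/0.69) ≈ 2.8636.
y_gold = 2.8636^0.31 ≈ 1.3856.

(a) k_gold ≈ 2.864; (b) y_gold ≈ 1.386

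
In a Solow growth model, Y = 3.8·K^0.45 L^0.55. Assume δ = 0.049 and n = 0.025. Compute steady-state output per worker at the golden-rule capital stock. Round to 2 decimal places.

y_gold ≈ 49.61

Break-even investment rate: n + δ = 0.025 + 0.049 = 0.074.
Setting f'(k) = n+δ gives 0.45·3.8·k^(0.45−1) = 0.074, hence k_gold = (0.45·3.8/0.074)^(1/0.55) ≈ 301.6974.
Output: y_gold = 3.8·k_gold^0.45 = 3.8·301.6974^0.45 ≈ 49.6125.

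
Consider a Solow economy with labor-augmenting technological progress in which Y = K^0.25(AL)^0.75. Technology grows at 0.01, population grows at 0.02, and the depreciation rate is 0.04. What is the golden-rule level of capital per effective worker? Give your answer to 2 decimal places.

Break-even investment rate: n + g + δ = 0.02 + 0.01 + 0.04 = 0.07.
At the golden rule the marginal product of capital equals n+g+δ: 0.25·k^(0.25−1) = 0.07. Solving, k_gold = (0.25/0.07)^(1/0.75) ≈ 5.4591.

k_gold ≈ 5.46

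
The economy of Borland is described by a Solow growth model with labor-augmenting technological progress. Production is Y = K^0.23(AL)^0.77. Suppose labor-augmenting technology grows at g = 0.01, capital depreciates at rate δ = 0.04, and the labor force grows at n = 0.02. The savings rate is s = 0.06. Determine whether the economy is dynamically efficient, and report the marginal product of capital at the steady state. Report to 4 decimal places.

Break-even investment rate: n + g + δ = 0.02 + 0.01 + 0.04 = 0.07.
Steady-state k*: s·k^0.23 = 0.07·k gives k* = (0.06/0.07)^(1/0.77) ≈ 0.8186.
MPK = 0.23·0.8186^(-0.77) ≈ 0.2683.
MPK > n+g+δ = 0.07, so the economy is dynamically efficient (under-saving).

dynamically efficient; MPK ≈ 0.2683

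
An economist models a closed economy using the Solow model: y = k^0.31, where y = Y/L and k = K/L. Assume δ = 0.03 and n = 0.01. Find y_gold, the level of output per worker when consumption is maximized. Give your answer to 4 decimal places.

y_gold ≈ 2.5092

Capital per worker breaks even when investment replaces (n + δ)·k; here n + δ = 0.04.
Maximizing c = f(k) − (n+δ)·k gives f'(k) = n+δ, i.e. 0.31·k^(0.31−1) = 0.04, so k_gold = (0.31/0.04)^(1/0.69) ≈ 19.4466.
Output: y_gold = k_gold^0.31 = 19.4466^0.31 ≈ 2.5092.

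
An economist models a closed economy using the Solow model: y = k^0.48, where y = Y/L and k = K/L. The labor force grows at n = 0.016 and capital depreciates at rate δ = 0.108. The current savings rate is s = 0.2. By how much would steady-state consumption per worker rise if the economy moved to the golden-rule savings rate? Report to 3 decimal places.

n + δ = 0.016 + 0.108 = 0.124.
Current steady state (s = 0.2): k* = (0.2/0.124)^(1/0.52) ≈ 2.5075, y* = 2.5075^0.48 ≈ 1.5547, c* = (1−0.2)·1.5547 ≈ 1.2437.
Maximizing c = f(k) − (n+δ)·k gives f'(k) = n+δ, i.e. 0.48·k^(0.48−1) = 0.124, so k_gold = (0.48/0.124)^(1/0.52) ≈ 13.5027.
y_gold = 13.5027^0.48 ≈ 3.4882, c_gold = y_gold − 0.124·k_gold ≈ 1.8139.
Gain: Δc = 1.8139 − 1.2437 ≈ 0.5701.

Δc ≈ 0.570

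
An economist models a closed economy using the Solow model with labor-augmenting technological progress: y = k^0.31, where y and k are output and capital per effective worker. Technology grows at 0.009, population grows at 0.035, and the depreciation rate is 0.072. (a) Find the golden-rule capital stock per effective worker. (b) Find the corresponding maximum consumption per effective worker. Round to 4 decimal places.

Break-even investment rate: n + g + δ = 0.035 + 0.009 + 0.072 = 0.116.
Maximizing c = f(k) − (n+g+δ)·k gives f'(k) = n+g+δ, i.e. 0.31·k^(0.31−1) = 0.116, so k_gold = (0.31/0.116)^(1/0.69) ≈ 4.1562.
y_gold = 4.1562^0.31 ≈ 1.5552; c_gold = y_gold − 0.116·k_gold ≈ 1.0731.

(a) k_gold ≈ 4.1562; (b) c_gold ≈ 1.0731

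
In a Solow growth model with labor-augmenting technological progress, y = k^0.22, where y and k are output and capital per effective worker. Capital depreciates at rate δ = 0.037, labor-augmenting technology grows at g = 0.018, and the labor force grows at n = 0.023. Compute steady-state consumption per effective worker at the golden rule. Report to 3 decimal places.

c_gold ≈ 1.045

Break-even investment rate: n + g + δ = 0.023 + 0.018 + 0.037 = 0.078.
At the golden rule the marginal product of capital equals n+g+δ: 0.22·k^(0.22−1) = 0.078. Solving, k_gold = (0.22/0.078)^(1/0.78) ≈ 3.7787.
y_gold = 3.7787^0.22 ≈ 1.3397.
c_gold = y_gold − (n+g+δ)·k_gold = 1.3397 − 0.078·3.7787 ≈ 1.0450.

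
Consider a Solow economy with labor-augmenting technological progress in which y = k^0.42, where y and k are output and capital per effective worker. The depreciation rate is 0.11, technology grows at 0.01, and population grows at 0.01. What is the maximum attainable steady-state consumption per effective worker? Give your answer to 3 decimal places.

Capital per effective worker breaks even when investment replaces (n + g + δ)·k; here n + g + δ = 0.13.
Golden rule sets MPK = n+g+δ: 0.42·k^(0.42−1) = 0.13, so k_gold = (0.42/0.13)^(1/0.58) ≈ 7.5529.
y_gold = 7.5529^0.42 ≈ 2.3378.
c_gold = y_gold − (n+g+δ)·k_gold = 2.3378 − 0.13·7.5529 ≈ 1.3559.

c_gold ≈ 1.356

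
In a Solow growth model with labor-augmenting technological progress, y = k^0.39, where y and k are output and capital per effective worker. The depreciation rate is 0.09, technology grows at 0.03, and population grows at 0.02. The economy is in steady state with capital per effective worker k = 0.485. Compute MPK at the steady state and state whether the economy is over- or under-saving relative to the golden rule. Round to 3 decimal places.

Break-even investment rate: n + g + δ = 0.02 + 0.03 + 0.09 = 0.14.
MPK = 0.39·k^(0.39−1) = 0.39·0.485^(-0.61) ≈ 0.6064.
MPK > 0.14, so the economy is dynamically efficient (under-saving).

under-saving; MPK ≈ 0.606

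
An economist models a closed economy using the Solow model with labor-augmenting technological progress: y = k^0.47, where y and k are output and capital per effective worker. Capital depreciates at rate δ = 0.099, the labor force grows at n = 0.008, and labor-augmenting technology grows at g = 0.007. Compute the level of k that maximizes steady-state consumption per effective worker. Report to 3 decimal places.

The effective depreciation rate is n + g + δ = 0.008 + 0.007 + 0.099 = 0.114.
Maximizing c = f(k) − (n+g+δ)·k gives f'(k) = n+g+δ, i.e. 0.47·k^(0.47−1) = 0.114, so k_gold = (0.47/0.114)^(1/0.53) ≈ 14.4791.

k_gold ≈ 14.479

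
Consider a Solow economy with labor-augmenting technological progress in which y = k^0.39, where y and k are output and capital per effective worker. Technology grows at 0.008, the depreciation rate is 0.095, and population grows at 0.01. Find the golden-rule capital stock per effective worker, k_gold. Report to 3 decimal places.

Capital per effective worker breaks even when investment replaces (n + g + δ)·k; here n + g + δ = 0.113.
At the golden rule the marginal product of capital equals n+g+δ: 0.39·k^(0.39−1) = 0.113. Solving, k_gold = (0.39/0.113)^(1/0.61) ≈ 7.6198.

k_gold ≈ 7.620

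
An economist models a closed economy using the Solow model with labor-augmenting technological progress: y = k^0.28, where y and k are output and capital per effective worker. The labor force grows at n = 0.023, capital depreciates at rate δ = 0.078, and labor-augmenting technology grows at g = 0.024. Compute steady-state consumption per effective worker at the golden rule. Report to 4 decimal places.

c_gold ≈ 0.9852

The effective depreciation rate is n + g + δ = 0.023 + 0.024 + 0.078 = 0.125.
Maximizing c = f(k) − (n+g+δ)·k gives f'(k) = n+g+δ, i.e. 0.28·k^(0.28−1) = 0.125, so k_gold = (0.28/0.125)^(1/0.72) ≈ 3.0652.
y_gold = 3.0652^0.28 ≈ 1.3684.
c_gold = y_gold − (n+g+δ)·k_gold = 1.3684 − 0.125·3.0652 ≈ 0.9852.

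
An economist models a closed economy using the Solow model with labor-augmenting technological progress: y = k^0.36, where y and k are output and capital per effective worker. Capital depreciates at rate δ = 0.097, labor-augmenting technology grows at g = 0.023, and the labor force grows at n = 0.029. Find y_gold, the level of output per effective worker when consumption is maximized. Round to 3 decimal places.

y_gold ≈ 1.642

Break-even investment rate: n + g + δ = 0.029 + 0.023 + 0.097 = 0.149.
Golden rule sets MPK = n+g+δ: 0.36·k^(0.36−1) = 0.149, so k_gold = (0.36/0.149)^(1/0.64) ≈ 3.9684.
Output: y_gold = k_gold^0.36 = 3.9684^0.36 ≈ 1.6425.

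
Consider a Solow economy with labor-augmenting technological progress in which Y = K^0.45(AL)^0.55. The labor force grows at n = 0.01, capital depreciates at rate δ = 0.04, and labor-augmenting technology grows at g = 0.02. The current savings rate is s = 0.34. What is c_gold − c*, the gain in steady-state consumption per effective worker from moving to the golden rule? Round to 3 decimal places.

The effective depreciation rate is n + g + δ = 0.01 + 0.02 + 0.04 = 0.07.
Current steady state (s = 0.34): k* = (0.34/0.07)^(1/0.55) ≈ 17.6997, y* = 17.6997^0.45 ≈ 3.6441, c* = (1−0.34)·3.6441 ≈ 2.4051.
Maximizing c = f(k) − (n+g+δ)·k gives f'(k) = n+g+δ, i.e. 0.45·k^(0.45−1) = 0.07, so k_gold = (0.45/0.07)^(1/0.55) ≈ 29.4645.
y_gold = 29.4645^0.45 ≈ 4.5834, c_gold = y_gold − 0.07·k_gold ≈ 2.5209.
Gain: Δc = 2.5209 − 2.4051 ≈ 0.1158.

Δc ≈ 0.116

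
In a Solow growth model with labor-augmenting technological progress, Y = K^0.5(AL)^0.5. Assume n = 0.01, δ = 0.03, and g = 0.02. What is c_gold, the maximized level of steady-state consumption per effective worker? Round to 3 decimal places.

The effective depreciation rate is n + g + δ = 0.01 + 0.02 + 0.03 = 0.06.
At the golden rule the marginal product of capital equals n+g+δ: 0.5·k^(0.5−1) = 0.06. Solving, k_gold = (0.5/0.06)^(1/0.5) ≈ 69.4444.
y_gold = 69.4444^0.5 ≈ 8.3333.
c_gold = y_gold − (n+g+δ)·k_gold = 8.3333 − 0.06·69.4444 ≈ 4.1667.

c_gold ≈ 4.167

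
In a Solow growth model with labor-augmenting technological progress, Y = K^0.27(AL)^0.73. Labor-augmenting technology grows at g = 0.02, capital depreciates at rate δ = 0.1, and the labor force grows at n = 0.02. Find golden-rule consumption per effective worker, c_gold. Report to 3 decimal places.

The effective depreciation rate is n + g + δ = 0.02 + 0.02 + 0.1 = 0.14.
At the golden rule the marginal product of capital equals n+g+δ: 0.27·k^(0.27−1) = 0.14. Solving, k_gold = (0.27/0.14)^(1/0.73) ≈ 2.4589.
y_gold = 2.4589^0.27 ≈ 1.2750.
c_gold = y_gold − (n+g+δ)·k_gold = 1.2750 − 0.14·2.4589 ≈ 0.9307.

c_gold ≈ 0.931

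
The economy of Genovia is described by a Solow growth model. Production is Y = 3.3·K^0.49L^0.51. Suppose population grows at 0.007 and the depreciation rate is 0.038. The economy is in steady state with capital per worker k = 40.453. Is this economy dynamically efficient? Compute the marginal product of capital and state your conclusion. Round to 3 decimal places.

dynamically efficient; MPK ≈ 0.245

Break-even investment rate: n + δ = 0.007 + 0.038 = 0.045.
MPK = 0.49·3.3·k^(0.49−1) = 0.49·3.3·40.453^(-0.51) ≈ 0.2450.
MPK > 0.045, so the economy is dynamically efficient (under-saving).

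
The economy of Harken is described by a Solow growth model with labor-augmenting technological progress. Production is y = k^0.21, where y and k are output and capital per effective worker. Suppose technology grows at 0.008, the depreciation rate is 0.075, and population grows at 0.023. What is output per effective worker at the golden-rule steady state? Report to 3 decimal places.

y_gold ≈ 1.199

Capital per effective worker breaks even when investment replaces (n + g + δ)·k; here n + g + δ = 0.106.
Setting f'(k) = n+g+δ gives 0.21·k^(0.21−1) = 0.106, hence k_gold = (0.21/0.106)^(1/0.79) ≈ 2.3760.
Output: y_gold = k_gold^0.21 = 2.3760^0.21 ≈ 1.1993.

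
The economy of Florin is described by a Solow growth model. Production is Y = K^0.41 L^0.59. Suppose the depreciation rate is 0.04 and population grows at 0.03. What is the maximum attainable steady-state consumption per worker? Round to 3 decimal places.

The effective depreciation rate is n + δ = 0.03 + 0.04 = 0.07.
Golden rule sets MPK = n+δ: 0.41·k^(0.41−1) = 0.07, so k_gold = (0.41/0.07)^(1/0.59) ≈ 20.0061.
y_gold = 20.0061^0.41 ≈ 3.4157.
c_gold = y_gold − (n+δ)·k_gold = 3.4157 − 0.07·20.0061 ≈ 2.0152.

c_gold ≈ 2.015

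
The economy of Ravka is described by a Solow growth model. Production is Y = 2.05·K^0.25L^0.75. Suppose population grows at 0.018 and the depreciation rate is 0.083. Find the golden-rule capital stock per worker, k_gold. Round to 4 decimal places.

k_gold ≈ 8.7196

Break-even investment rate: n + δ = 0.018 + 0.083 = 0.101.
Golden rule sets MPK = n+δ: 0.25·2.05·k^(0.25−1) = 0.101, so k_gold = (0.25·2.05/0.101)^(1/0.75) ≈ 8.7196.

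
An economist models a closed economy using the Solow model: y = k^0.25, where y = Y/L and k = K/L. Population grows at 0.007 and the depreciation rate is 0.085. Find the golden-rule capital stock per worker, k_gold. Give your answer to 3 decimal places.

k_gold ≈ 3.792

n + δ = 0.007 + 0.085 = 0.092.
Maximizing c = f(k) − (n+δ)·k gives f'(k) = n+δ, i.e. 0.25·k^(0.25−1) = 0.092, so k_gold = (0.25/0.092)^(1/0.75) ≈ 3.7920.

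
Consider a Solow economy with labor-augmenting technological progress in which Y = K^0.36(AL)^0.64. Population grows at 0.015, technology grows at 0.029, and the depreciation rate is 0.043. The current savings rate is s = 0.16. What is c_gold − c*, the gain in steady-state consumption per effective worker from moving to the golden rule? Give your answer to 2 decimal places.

Δc ≈ 0.24

n + g + δ = 0.015 + 0.029 + 0.043 = 0.087.
Current steady state (s = 0.16): k* = (0.16/0.087)^(1/0.64) ≈ 2.5908, y* = 2.5908^0.36 ≈ 1.4088, c* = (1−0.16)·1.4088 ≈ 1.1834.
Setting f'(k) = n+g+δ gives 0.36·k^(0.36−1) = 0.087, hence k_gold = (0.36/0.087)^(1/0.64) ≈ 9.1986.
y_gold = 9.1986^0.36 ≈ 2.2230, c_gold = y_gold − 0.087·k_gold ≈ 1.4227.
Gain: Δc = 1.4227 − 1.1834 ≈ 0.2394.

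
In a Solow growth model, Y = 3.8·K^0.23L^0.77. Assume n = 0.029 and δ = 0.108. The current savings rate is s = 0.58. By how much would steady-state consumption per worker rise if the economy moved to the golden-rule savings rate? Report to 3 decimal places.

Δc ≈ 1.430

Capital per worker breaks even when investment replaces (n + δ)·k; here n + δ = 0.137.
Current steady state (s = 0.58): k* = (0.58·3.8/0.137)^(1/0.77) ≈ 36.8868, y* = 3.8·36.8868^0.23 ≈ 8.7129, c* = (1−0.58)·8.7129 ≈ 3.6594.
Setting f'(k) = n+δ gives 0.23·3.8·k^(0.23−1) = 0.137, hence k_gold = (0.23·3.8/0.137)^(1/0.77) ≈ 11.0964.
y_gold = 3.8·11.0964^0.23 ≈ 6.6096, c_gold = y_gold − 0.137·k_gold ≈ 5.0894.
Gain: Δc = 5.0894 − 3.6594 ≈ 1.4300.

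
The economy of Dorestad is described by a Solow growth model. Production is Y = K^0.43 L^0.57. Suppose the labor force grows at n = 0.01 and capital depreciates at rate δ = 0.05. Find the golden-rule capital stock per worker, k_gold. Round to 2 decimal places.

k_gold ≈ 31.66

Break-even investment rate: n + δ = 0.01 + 0.05 = 0.06.
Golden rule sets MPK = n+δ: 0.43·k^(0.43−1) = 0.06, so k_gold = (0.43/0.06)^(1/0.57) ≈ 31.6633.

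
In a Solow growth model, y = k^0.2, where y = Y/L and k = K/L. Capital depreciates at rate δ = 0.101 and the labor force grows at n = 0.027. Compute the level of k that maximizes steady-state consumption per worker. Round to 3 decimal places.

k_gold ≈ 1.747

Capital per worker breaks even when investment replaces (n + δ)·k; here n + δ = 0.128.
Setting f'(k) = n+δ gives 0.2·k^(0.2−1) = 0.128, hence k_gold = (0.2/0.128)^(1/0.8) ≈ 1.7469.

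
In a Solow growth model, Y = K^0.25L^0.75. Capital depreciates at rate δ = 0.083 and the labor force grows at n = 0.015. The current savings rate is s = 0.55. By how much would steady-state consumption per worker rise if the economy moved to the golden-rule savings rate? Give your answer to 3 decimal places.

Δc ≈ 0.225

Break-even investment rate: n + δ = 0.015 + 0.083 = 0.098.
Current steady state (s = 0.55): k* = (0.55/0.098)^(1/0.75) ≈ 9.9735, y* = 9.9735^0.25 ≈ 1.7771, c* = (1−0.55)·1.7771 ≈ 0.7997.
At the golden rule the marginal product of capital equals n+δ: 0.25·k^(0.25−1) = 0.098. Solving, k_gold = (0.25/0.098)^(1/0.75) ≈ 3.4857.
y_gold = 3.4857^0.25 ≈ 1.3664, c_gold = y_gold − 0.098·k_gold ≈ 1.0248.
Gain: Δc = 1.0248 − 0.7997 ≈ 0.2251.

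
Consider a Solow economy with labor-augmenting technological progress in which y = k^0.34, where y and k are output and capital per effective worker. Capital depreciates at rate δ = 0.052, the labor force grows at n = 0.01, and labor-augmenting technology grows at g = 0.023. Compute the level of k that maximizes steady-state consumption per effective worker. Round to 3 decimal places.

n + g + δ = 0.01 + 0.023 + 0.052 = 0.085.
At the golden rule the marginal product of capital equals n+g+δ: 0.34·k^(0.34−1) = 0.085. Solving, k_gold = (0.34/0.085)^(1/0.66) ≈ 8.1698.

k_gold ≈ 8.170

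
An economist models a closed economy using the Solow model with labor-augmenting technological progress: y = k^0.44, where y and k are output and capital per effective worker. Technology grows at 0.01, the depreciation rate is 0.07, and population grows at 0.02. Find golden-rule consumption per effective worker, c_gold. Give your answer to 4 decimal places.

c_gold ≈ 1.7937

The effective depreciation rate is n + g + δ = 0.02 + 0.01 + 0.07 = 0.1.
Maximizing c = f(k) − (n+g+δ)·k gives f'(k) = n+g+δ, i.e. 0.44·k^(0.44−1) = 0.1, so k_gold = (0.44/0.1)^(1/0.56) ≈ 14.0936.
y_gold = 14.0936^0.44 ≈ 3.2031.
c_gold = y_gold − (n+g+δ)·k_gold = 3.2031 − 0.1·14.0936 ≈ 1.7937.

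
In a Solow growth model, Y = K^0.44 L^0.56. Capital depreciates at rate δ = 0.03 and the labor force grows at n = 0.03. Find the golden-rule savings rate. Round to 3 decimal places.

s_gold = 0.440

Capital per worker breaks even when investment replaces (n + δ)·k; here n + δ = 0.06.
At the golden rule MPK = n+δ, and in any Cobb-Douglas steady state s = (n+δ)·k/y = MPK·k/y = capital's share 0.44.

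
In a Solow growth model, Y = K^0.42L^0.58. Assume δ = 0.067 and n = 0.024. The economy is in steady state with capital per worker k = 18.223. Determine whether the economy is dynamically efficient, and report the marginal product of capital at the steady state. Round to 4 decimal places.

dynamically inefficient; MPK ≈ 0.0780

n + δ = 0.024 + 0.067 = 0.091.
MPK = 0.42·k^(0.42−1) = 0.42·18.223^(-0.58) ≈ 0.0780.
MPK < 0.091, so the economy is dynamically inefficient (over-saving).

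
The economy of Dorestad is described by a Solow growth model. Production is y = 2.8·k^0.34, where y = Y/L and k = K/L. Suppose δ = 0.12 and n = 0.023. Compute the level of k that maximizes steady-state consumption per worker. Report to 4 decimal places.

The effective depreciation rate is n + δ = 0.023 + 0.12 = 0.143.
Setting f'(k) = n+δ gives 0.34·2.8·k^(0.34−1) = 0.143, hence k_gold = (0.34·2.8/0.143)^(1/0.66) ≈ 17.6777.

k_gold ≈ 17.6777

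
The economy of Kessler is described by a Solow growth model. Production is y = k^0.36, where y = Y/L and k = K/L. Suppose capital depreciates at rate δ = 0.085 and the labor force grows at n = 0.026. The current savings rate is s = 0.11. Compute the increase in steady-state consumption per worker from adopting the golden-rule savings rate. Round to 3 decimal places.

Δc ≈ 0.355

Break-even investment rate: n + δ = 0.026 + 0.085 = 0.111.
Current steady state (s = 0.11): k* = (0.11/0.111)^(1/0.64) ≈ 0.9860, y* = 0.9860^0.36 ≈ 0.9949, c* = (1−0.11)·0.9949 ≈ 0.8855.
Setting f'(k) = n+δ gives 0.36·k^(0.36−1) = 0.111, hence k_gold = (0.36/0.111)^(1/0.64) ≈ 6.2865.
y_gold = 6.2865^0.36 ≈ 1.9383, c_gold = y_gold − 0.111·k_gold ≈ 1.2405.
Gain: Δc = 1.2405 − 0.8855 ≈ 0.3550.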